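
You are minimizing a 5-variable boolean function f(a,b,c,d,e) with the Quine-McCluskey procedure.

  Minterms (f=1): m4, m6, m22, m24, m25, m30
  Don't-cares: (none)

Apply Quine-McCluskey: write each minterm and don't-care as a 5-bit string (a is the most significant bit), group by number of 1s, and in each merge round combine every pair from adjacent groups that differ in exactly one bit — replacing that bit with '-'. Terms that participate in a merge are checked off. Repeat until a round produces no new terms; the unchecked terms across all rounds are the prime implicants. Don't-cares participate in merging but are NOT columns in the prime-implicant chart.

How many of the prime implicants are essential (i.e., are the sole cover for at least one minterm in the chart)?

size-2^0 implicants → 00100(✓)  00110(✓)  10110(✓)  11000(✓)  11001(✓)  11110(✓)
size-2^1 implicants → -0110  001-0  1-110  1100-
Unchecked terms (primes): -0110, 001-0, 1-110, 1100-
Minterm coverage:
  m4 ⊆ 001-0 [E]
  m6 ⊆ -0110,001-0
  m22 ⊆ -0110,1-110
  m24 ⊆ 1100- [E]
  m25 ⊆ 1100- [E]
  m30 ⊆ 1-110 [E]
E = {001-0, 1-110, 1100-}

3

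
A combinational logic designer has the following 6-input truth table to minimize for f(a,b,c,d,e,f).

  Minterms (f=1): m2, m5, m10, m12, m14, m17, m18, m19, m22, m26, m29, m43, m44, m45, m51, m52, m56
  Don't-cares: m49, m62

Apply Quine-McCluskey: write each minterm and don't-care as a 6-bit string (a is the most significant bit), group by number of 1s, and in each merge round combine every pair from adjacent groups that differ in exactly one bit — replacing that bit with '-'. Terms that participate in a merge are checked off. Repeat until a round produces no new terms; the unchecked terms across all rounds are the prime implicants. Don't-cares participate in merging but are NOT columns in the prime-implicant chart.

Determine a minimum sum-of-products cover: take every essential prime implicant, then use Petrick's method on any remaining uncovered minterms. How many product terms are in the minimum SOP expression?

10

[col 0] 000010*, 000101, 001010*, 001100*, 001110*, 010001*, 010010*, 010011*, 010110*, 011010*, 011101, 101011, 101100*, 101101*, 110001*, 110011*, 110100, 111000, 111110
[col 1] -01100, -10001*, -10011*, 0-0010*, 0-1010*, 00-010*, 001-10, 0011-0, 01-010*, 010-10, 0100-1*, 01001-, 10110-, 1100-1*
[col 2] -100-1, 0--010
Prime implicants: -01100, -100-1, 0--010, 000101, 001-10, 0011-0, 010-10, 01001-, 011101, 101011, 10110-, 110100, 111000, 111110
PI chart (minterm → PIs covering it):
  2 | 0--010  (sole → essential)
  5 | 000101  (sole → essential)
  10 | 0--010,001-10
  12 | -01100,0011-0
  14 | 001-10,0011-0
  17 | -100-1  (sole → essential)
  18 | 0--010,010-10,01001-
  19 | -100-1,01001-
  22 | 010-10  (sole → essential)
  26 | 0--010  (sole → essential)
  29 | 011101  (sole → essential)
  43 | 101011  (sole → essential)
  44 | -01100,10110-
  45 | 10110-  (sole → essential)
  51 | -100-1  (sole → essential)
  52 | 110100  (sole → essential)
  56 | 111000  (sole → essential)
Essential prime implicants: -100-1, 0--010, 000101, 010-10, 011101, 101011, 10110-, 110100, 111000
Petrick residual → 0011-0
Minimum SOP uses 10 PIs: bc'd'f + a'd'ef' + a'b'c'de'f + a'b'cdf' + a'bc'ef' + a'bcde'f + ab'cd'ef + ab'cde' + abc'de'f' + abcd'e'f'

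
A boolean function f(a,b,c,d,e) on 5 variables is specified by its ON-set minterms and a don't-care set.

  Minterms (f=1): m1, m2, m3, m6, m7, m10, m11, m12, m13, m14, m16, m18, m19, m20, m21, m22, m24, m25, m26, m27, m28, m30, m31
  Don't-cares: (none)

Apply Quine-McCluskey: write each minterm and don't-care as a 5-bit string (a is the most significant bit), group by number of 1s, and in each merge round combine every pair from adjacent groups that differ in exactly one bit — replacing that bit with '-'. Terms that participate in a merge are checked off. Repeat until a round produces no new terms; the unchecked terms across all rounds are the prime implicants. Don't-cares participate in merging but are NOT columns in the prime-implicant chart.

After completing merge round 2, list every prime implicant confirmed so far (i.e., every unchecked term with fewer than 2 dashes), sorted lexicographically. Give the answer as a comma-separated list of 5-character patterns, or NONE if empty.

size-2^0 implicants → 00001(✓)  00010(✓)  00011(✓)  00110(✓)  00111(✓)  01010(✓)  01011(✓)  01100(✓)  01101(✓)  01110(✓)  10000(✓)  10010(✓)  10011(✓)  10100(✓)  10101(✓)  10110(✓)  11000(✓)  11001(✓)  11010(✓)  11011(✓)  11100(✓)  11110(✓)  11111(✓)
size-2^1 implicants → -0010(✓)  -0011(✓)  -0110(✓)  -1010(✓)  -1011(✓)  -1100(✓)  -1110(✓)  0-010(✓)  0-011(✓)  0-110(✓)  00-10(✓)  00-11(✓)  000-1  0001-(✓)  0011-(✓)  01-10(✓)  0101-(✓)  011-0(✓)  0110-  1-000(✓)  1-010(✓)  1-011(✓)  1-100(✓)  1-110(✓)  10-00(✓)  10-10(✓)  100-0(✓)  1001-(✓)  101-0(✓)  1010-  11-00(✓)  11-10(✓)  11-11(✓)  110-0(✓)  110-1(✓)  1100-(✓)  1101-(✓)  111-0(✓)  1111-(✓)
size-2^2 implicants → --010(✓)  --011(✓)  --110(✓)  -0-10(✓)  -001-(✓)  -1-10(✓)  -101-(✓)  -11-0  0--10(✓)  0-01-(✓)  00-1-  1--00(✓)  1--10(✓)  1-0-0(✓)  1-01-(✓)  1-1-0(✓)  10--0(✓)  11--0(✓)  11-1-  110--
size-2^3 implicants → ---10  --01-  1---0
Unchecked terms (primes): ---10, --01-, -11-0, 00-1-, 000-1, 0110-, 1---0, 1010-, 11-1-, 110--

000-1, 0110-, 1010-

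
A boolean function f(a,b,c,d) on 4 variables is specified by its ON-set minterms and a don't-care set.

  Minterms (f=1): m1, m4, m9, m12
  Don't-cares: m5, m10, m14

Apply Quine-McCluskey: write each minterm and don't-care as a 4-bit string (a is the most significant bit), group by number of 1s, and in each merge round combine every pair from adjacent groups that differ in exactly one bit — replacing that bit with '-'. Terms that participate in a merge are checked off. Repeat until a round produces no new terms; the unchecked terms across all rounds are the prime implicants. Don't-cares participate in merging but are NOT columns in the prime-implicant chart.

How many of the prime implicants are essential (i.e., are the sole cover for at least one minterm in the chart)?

1

size-2^0 implicants → 0001(✓)  0100(✓)  0101(✓)  1001(✓)  1010(✓)  1100(✓)  1110(✓)
size-2^1 implicants → -001  -100  0-01  010-  1-10  11-0
Unchecked terms (primes): -001, -100, 0-01, 010-, 1-10, 11-0
Minterm coverage:
  m1 ⊆ -001,0-01
  m4 ⊆ -100,010-
  m9 ⊆ -001 [E]
  m12 ⊆ -100,11-0
E = {-001}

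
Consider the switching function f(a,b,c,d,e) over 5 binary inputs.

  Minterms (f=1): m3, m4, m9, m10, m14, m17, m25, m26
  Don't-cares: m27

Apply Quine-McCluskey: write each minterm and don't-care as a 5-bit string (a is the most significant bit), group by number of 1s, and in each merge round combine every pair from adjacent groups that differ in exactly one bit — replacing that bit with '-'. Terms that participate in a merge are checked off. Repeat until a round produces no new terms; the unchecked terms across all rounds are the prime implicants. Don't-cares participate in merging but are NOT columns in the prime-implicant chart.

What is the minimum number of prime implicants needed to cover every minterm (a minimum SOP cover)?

6

size-2^0 implicants → 00011  00100  01001(✓)  01010(✓)  01110(✓)  10001(✓)  11001(✓)  11010(✓)  11011(✓)
size-2^1 implicants → -1001  -1010  01-10  1-001  110-1  1101-
Unchecked terms (primes): -1001, -1010, 00011, 00100, 01-10, 1-001, 110-1, 1101-
Minterm coverage:
  m3 ⊆ 00011 [E]
  m4 ⊆ 00100 [E]
  m9 ⊆ -1001 [E]
  m10 ⊆ -1010,01-10
  m14 ⊆ 01-10 [E]
  m17 ⊆ 1-001 [E]
  m25 ⊆ -1001,1-001,110-1
  m26 ⊆ -1010,1101-
E = {-1001, 00011, 00100, 01-10, 1-001}
Petrick residual → -1010
Cover = bc'd'e + bc'de' + a'b'c'de + a'b'cd'e' + a'bde' + ac'd'e  |cover|=6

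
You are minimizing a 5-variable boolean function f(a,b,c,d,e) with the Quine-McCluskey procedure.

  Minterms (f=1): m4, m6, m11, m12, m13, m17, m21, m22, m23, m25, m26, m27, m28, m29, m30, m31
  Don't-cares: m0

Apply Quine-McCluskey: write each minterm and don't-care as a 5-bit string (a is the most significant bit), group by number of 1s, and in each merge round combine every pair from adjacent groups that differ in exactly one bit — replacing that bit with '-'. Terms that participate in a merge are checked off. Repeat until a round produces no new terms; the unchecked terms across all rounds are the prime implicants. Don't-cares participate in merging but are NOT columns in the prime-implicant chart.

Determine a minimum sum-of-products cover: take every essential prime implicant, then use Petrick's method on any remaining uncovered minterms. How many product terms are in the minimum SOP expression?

6

Round 0: 00000✓ 00100✓ 00110✓ 01011✓ 01100✓ 01101✓ 10001✓ 10101✓ 10110✓ 10111✓ 11001✓ 11010✓ 11011✓ 11100✓ 11101✓ 11110✓ 11111✓
Round 1: -0110 -1011 -1100✓ -1101✓ 0-100 00-00 001-0 0110-✓ 1-001✓ 1-101✓ 1-110✓ 1-111✓ 10-01✓ 101-1✓ 1011-✓ 11-01✓ 11-10✓ 11-11✓ 110-1✓ 1101-✓ 111-0✓ 111-1✓ 1110-✓ 1111-✓
Round 2: -110- 1--01 1-1-1 1-11- 11--1 11-1- 111--
PIs = {-0110, -1011, -110-, 0-100, 00-00, 001-0, 1--01, 1-1-1, 1-11-, 11--1, 11-1-, 111--}
Coverage chart:
  m4: 0-100,00-00,001-0
  m6: -0110,001-0
  m11: -1011 ←essential
  m12: -110-,0-100
  m13: -110- ←essential
  m17: 1--01 ←essential
  m21: 1--01,1-1-1
  m22: -0110,1-11-
  m23: 1-1-1,1-11-
  m25: 1--01,11--1
  m26: 11-1- ←essential
  m27: -1011,11--1,11-1-
  m28: -110-,111--
  m29: -110-,1--01,1-1-1,11--1,111--
  m30: 1-11-,11-1-,111--
  m31: 1-1-1,1-11-,11--1,11-1-,111--
Essential: -1011, -110-, 1--01, 11-1-
Petrick residual → 001-0, 1-11-
Min cover (6 terms): bc'de + bcd' + a'b'ce' + ad'e + acd + abd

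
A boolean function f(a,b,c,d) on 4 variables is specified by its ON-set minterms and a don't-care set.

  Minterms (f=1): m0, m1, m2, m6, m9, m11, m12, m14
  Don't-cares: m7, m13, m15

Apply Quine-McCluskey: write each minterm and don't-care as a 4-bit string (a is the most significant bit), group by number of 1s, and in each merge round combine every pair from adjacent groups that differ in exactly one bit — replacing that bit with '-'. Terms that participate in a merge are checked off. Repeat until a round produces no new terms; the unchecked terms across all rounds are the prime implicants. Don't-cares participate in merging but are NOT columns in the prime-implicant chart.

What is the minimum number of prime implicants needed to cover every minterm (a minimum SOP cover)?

[col 0] 0000*, 0001*, 0010*, 0110*, 0111*, 1001*, 1011*, 1100*, 1101*, 1110*, 1111*
[col 1] -001, -110*, -111*, 0-10, 00-0, 000-, 011-*, 1-01*, 1-11*, 10-1*, 11-0*, 11-1*, 110-*, 111-*
[col 2] -11-, 1--1, 11--
Prime implicants: -001, -11-, 0-10, 00-0, 000-, 1--1, 11--
PI chart (minterm → PIs covering it):
  0 | 00-0,000-
  1 | -001,000-
  2 | 0-10,00-0
  6 | -11-,0-10
  9 | -001,1--1
  11 | 1--1  (sole → essential)
  12 | 11--  (sole → essential)
  14 | -11-,11--
Essential prime implicants: 1--1, 11--
Petrick residual → 0-10, 000-
Minimum SOP uses 4 PIs: a'cd' + a'b'c' + ad + ab

4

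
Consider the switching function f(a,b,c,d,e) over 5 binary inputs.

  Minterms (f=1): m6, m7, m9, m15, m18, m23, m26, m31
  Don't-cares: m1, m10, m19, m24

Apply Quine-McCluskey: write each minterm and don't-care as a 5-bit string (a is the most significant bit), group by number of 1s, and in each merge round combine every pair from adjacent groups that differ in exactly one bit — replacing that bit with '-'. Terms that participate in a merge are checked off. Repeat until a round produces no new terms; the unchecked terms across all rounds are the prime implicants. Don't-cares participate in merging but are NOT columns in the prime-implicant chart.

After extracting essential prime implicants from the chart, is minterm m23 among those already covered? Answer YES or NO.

YES

[col 0] 00001*, 00110*, 00111*, 01001*, 01010*, 01111*, 10010*, 10011*, 10111*, 11000*, 11010*, 11111*
[col 1] -0111*, -1010, -1111*, 0-001, 0-111*, 0011-, 1-010, 1-111*, 10-11, 1001-, 110-0
[col 2] --111
Prime implicants: --111, -1010, 0-001, 0011-, 1-010, 10-11, 1001-, 110-0
PI chart (minterm → PIs covering it):
  6 | 0011-  (sole → essential)
  7 | --111,0011-
  9 | 0-001  (sole → essential)
  15 | --111  (sole → essential)
  18 | 1-010,1001-
  23 | --111,10-11
  26 | -1010,1-010,110-0
  31 | --111  (sole → essential)
Essential prime implicants: --111, 0-001, 0011-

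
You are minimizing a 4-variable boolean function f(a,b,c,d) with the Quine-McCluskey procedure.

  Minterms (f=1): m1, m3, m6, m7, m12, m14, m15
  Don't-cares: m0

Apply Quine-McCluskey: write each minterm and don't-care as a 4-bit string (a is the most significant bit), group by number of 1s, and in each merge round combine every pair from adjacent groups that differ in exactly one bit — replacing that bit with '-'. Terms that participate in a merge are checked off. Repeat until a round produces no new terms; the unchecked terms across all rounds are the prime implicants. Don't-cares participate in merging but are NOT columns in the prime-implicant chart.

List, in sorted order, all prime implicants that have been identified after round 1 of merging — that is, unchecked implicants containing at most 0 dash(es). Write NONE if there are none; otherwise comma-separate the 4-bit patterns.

NONE

size-2^0 implicants → 0000(✓)  0001(✓)  0011(✓)  0110(✓)  0111(✓)  1100(✓)  1110(✓)  1111(✓)
size-2^1 implicants → -110(✓)  -111(✓)  0-11  00-1  000-  011-(✓)  11-0  111-(✓)
size-2^2 implicants → -11-
Unchecked terms (primes): -11-, 0-11, 00-1, 000-, 11-0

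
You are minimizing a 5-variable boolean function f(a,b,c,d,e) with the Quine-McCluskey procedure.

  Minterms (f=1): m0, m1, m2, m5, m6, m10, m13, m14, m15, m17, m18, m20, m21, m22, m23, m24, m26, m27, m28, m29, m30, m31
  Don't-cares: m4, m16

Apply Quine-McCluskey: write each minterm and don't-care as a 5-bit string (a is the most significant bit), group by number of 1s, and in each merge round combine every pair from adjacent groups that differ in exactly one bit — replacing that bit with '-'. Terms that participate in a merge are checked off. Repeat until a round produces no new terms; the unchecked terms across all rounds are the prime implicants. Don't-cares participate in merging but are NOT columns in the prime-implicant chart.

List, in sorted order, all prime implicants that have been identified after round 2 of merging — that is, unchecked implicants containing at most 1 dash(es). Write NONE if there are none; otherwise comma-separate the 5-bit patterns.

Round 0: 00000✓ 00001✓ 00010✓ 00100✓ 00101✓ 00110✓ 01010✓ 01101✓ 01110✓ 01111✓ 10000✓ 10001✓ 10010✓ 10100✓ 10101✓ 10110✓ 10111✓ 11000✓ 11010✓ 11011✓ 11100✓ 11101✓ 11110✓ 11111✓
Round 1: -0000✓ -0001✓ -0010✓ -0100✓ -0101✓ -0110✓ -1010✓ -1101✓ -1110✓ -1111✓ 0-010✓ 0-101✓ 0-110✓ 00-00✓ 00-01✓ 00-10✓ 000-0✓ 0000-✓ 001-0✓ 0010-✓ 01-10✓ 011-1✓ 0111-✓ 1-000✓ 1-010✓ 1-100✓ 1-101✓ 1-110✓ 1-111✓ 10-00✓ 10-01✓ 10-10✓ 100-0✓ 1000-✓ 101-0✓ 101-1✓ 1010-✓ 1011-✓ 11-00✓ 11-10✓ 11-11✓ 110-0✓ 1101-✓ 111-0✓ 111-1✓ 1110-✓ 1111-✓
Round 2: --010✓ --101 --110✓ -0-00✓ -0-01✓ -0-10✓ -00-0✓ -000-✓ -01-0✓ -010-✓ -1-10✓ -11-1 -111- 0--10✓ 00--0✓ 00-0-✓ 1--00✓ 1--10✓ 1-0-0✓ 1-1-0✓ 1-1-1✓ 1-10-✓ 1-11-✓ 10--0✓ 10-0-✓ 101--✓ 11--0✓ 11-1- 111--✓
Round 3: ---10 -0--0 -0-0- 1---0 1-1--
PIs = {---10, --101, -0--0, -0-0-, -11-1, -111-, 1---0, 1-1--, 11-1-}

NONE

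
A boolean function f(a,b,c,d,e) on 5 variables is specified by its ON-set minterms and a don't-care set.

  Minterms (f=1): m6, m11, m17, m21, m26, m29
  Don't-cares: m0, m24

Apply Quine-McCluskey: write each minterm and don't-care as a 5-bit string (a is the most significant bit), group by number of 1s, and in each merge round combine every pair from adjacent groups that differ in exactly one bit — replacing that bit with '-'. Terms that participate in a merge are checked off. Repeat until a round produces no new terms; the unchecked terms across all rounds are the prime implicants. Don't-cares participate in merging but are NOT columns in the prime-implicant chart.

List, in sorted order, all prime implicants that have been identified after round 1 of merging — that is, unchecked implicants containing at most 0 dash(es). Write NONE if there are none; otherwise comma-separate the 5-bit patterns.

00000, 00110, 01011

size-2^0 implicants → 00000  00110  01011  10001(✓)  10101(✓)  11000(✓)  11010(✓)  11101(✓)
size-2^1 implicants → 1-101  10-01  110-0
Unchecked terms (primes): 00000, 00110, 01011, 1-101, 10-01, 110-0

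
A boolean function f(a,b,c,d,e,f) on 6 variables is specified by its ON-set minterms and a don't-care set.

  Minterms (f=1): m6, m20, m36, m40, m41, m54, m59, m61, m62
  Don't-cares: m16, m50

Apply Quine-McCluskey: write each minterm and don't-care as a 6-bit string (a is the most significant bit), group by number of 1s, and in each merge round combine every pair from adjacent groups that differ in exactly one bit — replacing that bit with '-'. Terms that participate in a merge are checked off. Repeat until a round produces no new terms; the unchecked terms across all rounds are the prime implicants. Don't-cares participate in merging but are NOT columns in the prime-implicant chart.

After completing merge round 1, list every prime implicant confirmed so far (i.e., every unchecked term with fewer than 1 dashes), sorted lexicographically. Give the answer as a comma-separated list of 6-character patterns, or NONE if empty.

[col 0] 000110, 010000*, 010100*, 100100, 101000*, 101001*, 110010*, 110110*, 111011, 111101, 111110*
[col 1] 010-00, 10100-, 11-110, 110-10
Prime implicants: 000110, 010-00, 100100, 10100-, 11-110, 110-10, 111011, 111101

000110, 100100, 111011, 111101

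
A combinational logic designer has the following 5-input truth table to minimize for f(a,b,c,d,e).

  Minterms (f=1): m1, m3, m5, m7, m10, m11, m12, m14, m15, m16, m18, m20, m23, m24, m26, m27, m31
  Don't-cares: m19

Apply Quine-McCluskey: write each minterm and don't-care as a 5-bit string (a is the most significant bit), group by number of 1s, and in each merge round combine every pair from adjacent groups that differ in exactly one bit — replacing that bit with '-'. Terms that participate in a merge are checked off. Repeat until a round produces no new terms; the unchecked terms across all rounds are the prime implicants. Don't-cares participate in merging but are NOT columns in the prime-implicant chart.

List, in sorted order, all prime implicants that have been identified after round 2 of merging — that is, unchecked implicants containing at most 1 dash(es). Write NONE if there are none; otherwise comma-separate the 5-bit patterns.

011-0, 10-00

[col 0] 00001*, 00011*, 00101*, 00111*, 01010*, 01011*, 01100*, 01110*, 01111*, 10000*, 10010*, 10011*, 10100*, 10111*, 11000*, 11010*, 11011*, 11111*
[col 1] -0011*, -0111*, -1010*, -1011*, -1111*, 0-011*, 0-111*, 00-01*, 00-11*, 000-1*, 001-1*, 01-10*, 01-11*, 0101-*, 011-0, 0111-*, 1-000*, 1-010*, 1-011*, 1-111*, 10-00, 10-11*, 100-0*, 1001-*, 11-11*, 110-0*, 1101-*
[col 2] --011*, --111*, -0-11*, -1-11*, -101-, 0--11*, 00--1, 01-1-, 1--11*, 1-0-0, 1-01-
[col 3] ---11
Prime implicants: ---11, -101-, 00--1, 01-1-, 011-0, 1-0-0, 1-01-, 10-00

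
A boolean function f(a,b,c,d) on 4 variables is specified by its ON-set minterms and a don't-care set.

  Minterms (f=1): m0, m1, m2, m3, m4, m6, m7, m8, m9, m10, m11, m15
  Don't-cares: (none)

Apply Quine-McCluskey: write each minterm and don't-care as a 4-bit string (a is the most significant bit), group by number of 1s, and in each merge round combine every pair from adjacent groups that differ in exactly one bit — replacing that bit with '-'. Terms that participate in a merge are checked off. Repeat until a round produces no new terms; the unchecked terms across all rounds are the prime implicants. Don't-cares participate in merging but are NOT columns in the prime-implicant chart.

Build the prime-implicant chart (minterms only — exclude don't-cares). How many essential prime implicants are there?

3

size-2^0 implicants → 0000(✓)  0001(✓)  0010(✓)  0011(✓)  0100(✓)  0110(✓)  0111(✓)  1000(✓)  1001(✓)  1010(✓)  1011(✓)  1111(✓)
size-2^1 implicants → -000(✓)  -001(✓)  -010(✓)  -011(✓)  -111(✓)  0-00(✓)  0-10(✓)  0-11(✓)  00-0(✓)  00-1(✓)  000-(✓)  001-(✓)  01-0(✓)  011-(✓)  1-11(✓)  10-0(✓)  10-1(✓)  100-(✓)  101-(✓)
size-2^2 implicants → --11  -0-0(✓)  -0-1(✓)  -00-(✓)  -01-(✓)  0--0  0-1-  00--(✓)  10--(✓)
size-2^3 implicants → -0--
Unchecked terms (primes): --11, -0--, 0--0, 0-1-
Minterm coverage:
  m0 ⊆ -0--,0--0
  m1 ⊆ -0-- [E]
  m2 ⊆ -0--,0--0,0-1-
  m3 ⊆ --11,-0--,0-1-
  m4 ⊆ 0--0 [E]
  m6 ⊆ 0--0,0-1-
  m7 ⊆ --11,0-1-
  m8 ⊆ -0-- [E]
  m9 ⊆ -0-- [E]
  m10 ⊆ -0-- [E]
  m11 ⊆ --11,-0--
  m15 ⊆ --11 [E]
E = {--11, -0--, 0--0}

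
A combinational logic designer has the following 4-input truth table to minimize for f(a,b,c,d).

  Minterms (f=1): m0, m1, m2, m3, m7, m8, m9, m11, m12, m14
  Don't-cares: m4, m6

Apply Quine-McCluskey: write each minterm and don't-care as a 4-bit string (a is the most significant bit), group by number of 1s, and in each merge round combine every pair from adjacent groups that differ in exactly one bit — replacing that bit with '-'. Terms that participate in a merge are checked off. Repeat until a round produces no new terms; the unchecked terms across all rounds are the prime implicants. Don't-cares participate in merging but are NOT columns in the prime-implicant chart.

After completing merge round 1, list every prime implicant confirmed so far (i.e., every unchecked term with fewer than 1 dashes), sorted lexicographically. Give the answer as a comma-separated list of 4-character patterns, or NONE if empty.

size-2^0 implicants → 0000(✓)  0001(✓)  0010(✓)  0011(✓)  0100(✓)  0110(✓)  0111(✓)  1000(✓)  1001(✓)  1011(✓)  1100(✓)  1110(✓)
size-2^1 implicants → -000(✓)  -001(✓)  -011(✓)  -100(✓)  -110(✓)  0-00(✓)  0-10(✓)  0-11(✓)  00-0(✓)  00-1(✓)  000-(✓)  001-(✓)  01-0(✓)  011-(✓)  1-00(✓)  10-1(✓)  100-(✓)  11-0(✓)
size-2^2 implicants → --00  -0-1  -00-  -1-0  0--0  0-1-  00--
Unchecked terms (primes): --00, -0-1, -00-, -1-0, 0--0, 0-1-, 00--

NONE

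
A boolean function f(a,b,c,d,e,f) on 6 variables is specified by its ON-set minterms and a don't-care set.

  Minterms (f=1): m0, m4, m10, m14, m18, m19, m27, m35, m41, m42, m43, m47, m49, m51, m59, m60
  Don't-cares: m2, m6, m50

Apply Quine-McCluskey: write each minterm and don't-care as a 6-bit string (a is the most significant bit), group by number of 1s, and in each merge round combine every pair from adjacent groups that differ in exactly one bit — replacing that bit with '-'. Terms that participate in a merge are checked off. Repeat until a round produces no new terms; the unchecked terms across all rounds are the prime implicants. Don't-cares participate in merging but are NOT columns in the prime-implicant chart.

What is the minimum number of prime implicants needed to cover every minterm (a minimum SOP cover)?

10

Round 0: 000000✓ 000010✓ 000100✓ 000110✓ 001010✓ 001110✓ 010010✓ 010011✓ 011011✓ 100011✓ 101001✓ 101010✓ 101011✓ 101111✓ 110001✓ 110010✓ 110011✓ 111011✓ 111100
Round 1: -01010 -10010✓ -10011✓ -11011✓ 0-0010 00-010✓ 00-110✓ 000-00✓ 000-10✓ 0000-0✓ 0001-0✓ 001-10✓ 01-011✓ 01001-✓ 1-0011✓ 1-1011✓ 10-011✓ 101-11 1010-1 10101- 11-011✓ 1100-1 11001-✓
Round 2: -1-011 -1001- 00--10 000--0 1--011
PIs = {-01010, -1-011, -1001-, 0-0010, 00--10, 000--0, 1--011, 101-11, 1010-1, 10101-, 1100-1, 111100}
Coverage chart:
  m0: 000--0 ←essential
  m4: 000--0 ←essential
  m10: -01010,00--10
  m14: 00--10 ←essential
  m18: -1001-,0-0010
  m19: -1-011,-1001-
  m27: -1-011 ←essential
  m35: 1--011 ←essential
  m41: 1010-1 ←essential
  m42: -01010,10101-
  m43: 1--011,101-11,1010-1,10101-
  m47: 101-11 ←essential
  m49: 1100-1 ←essential
  m51: -1-011,-1001-,1--011,1100-1
  m59: -1-011,1--011
  m60: 111100 ←essential
Essential: -1-011, 00--10, 000--0, 1--011, 101-11, 1010-1, 1100-1, 111100
Petrick residual → -01010, -1001-
Min cover (10 terms): b'cd'ef' + bd'ef + bc'd'e + a'b'ef' + a'b'c'f' + ad'ef + ab'cef + ab'cd'f + abc'd'f + abcde'f'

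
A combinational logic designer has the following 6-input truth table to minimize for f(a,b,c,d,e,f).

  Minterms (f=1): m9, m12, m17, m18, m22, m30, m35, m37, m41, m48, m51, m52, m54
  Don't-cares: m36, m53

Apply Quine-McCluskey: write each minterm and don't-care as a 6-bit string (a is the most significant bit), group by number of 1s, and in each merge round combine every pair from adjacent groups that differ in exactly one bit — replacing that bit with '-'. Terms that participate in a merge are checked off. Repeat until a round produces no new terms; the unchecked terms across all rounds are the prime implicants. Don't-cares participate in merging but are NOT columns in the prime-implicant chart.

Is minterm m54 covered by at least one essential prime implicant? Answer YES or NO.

[col 0] 001001*, 001100, 010001, 010010*, 010110*, 011110*, 100011*, 100100*, 100101*, 101001*, 110000*, 110011*, 110100*, 110101*, 110110*
[col 1] -01001, -10110, 01-110, 010-10, 1-0011, 1-0100*, 1-0101*, 10010-*, 110-00, 1101-0, 11010-*
[col 2] 1-010-
Prime implicants: -01001, -10110, 001100, 01-110, 010-10, 010001, 1-0011, 1-010-, 110-00, 1101-0
PI chart (minterm → PIs covering it):
  9 | -01001  (sole → essential)
  12 | 001100  (sole → essential)
  17 | 010001  (sole → essential)
  18 | 010-10  (sole → essential)
  22 | -10110,01-110,010-10
  30 | 01-110  (sole → essential)
  35 | 1-0011  (sole → essential)
  37 | 1-010-  (sole → essential)
  41 | -01001  (sole → essential)
  48 | 110-00  (sole → essential)
  51 | 1-0011  (sole → essential)
  52 | 1-010-,110-00,1101-0
  54 | -10110,1101-0
Essential prime implicants: -01001, 001100, 01-110, 010-10, 010001, 1-0011, 1-010-, 110-00

NO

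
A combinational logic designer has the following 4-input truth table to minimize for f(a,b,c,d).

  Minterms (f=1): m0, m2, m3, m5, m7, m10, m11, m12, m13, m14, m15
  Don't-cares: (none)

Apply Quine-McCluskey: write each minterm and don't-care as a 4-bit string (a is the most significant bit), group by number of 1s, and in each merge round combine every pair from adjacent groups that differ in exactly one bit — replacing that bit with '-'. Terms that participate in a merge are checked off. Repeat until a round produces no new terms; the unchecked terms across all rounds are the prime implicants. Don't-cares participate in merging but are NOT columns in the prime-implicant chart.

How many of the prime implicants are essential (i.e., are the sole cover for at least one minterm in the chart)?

3

Round 0: 0000✓ 0010✓ 0011✓ 0101✓ 0111✓ 1010✓ 1011✓ 1100✓ 1101✓ 1110✓ 1111✓
Round 1: -010✓ -011✓ -101✓ -111✓ 0-11✓ 00-0 001-✓ 01-1✓ 1-10✓ 1-11✓ 101-✓ 11-0✓ 11-1✓ 110-✓ 111-✓
Round 2: --11 -01- -1-1 1-1- 11--
PIs = {--11, -01-, -1-1, 00-0, 1-1-, 11--}
Coverage chart:
  m0: 00-0 ←essential
  m2: -01-,00-0
  m3: --11,-01-
  m5: -1-1 ←essential
  m7: --11,-1-1
  m10: -01-,1-1-
  m11: --11,-01-,1-1-
  m12: 11-- ←essential
  m13: -1-1,11--
  m14: 1-1-,11--
  m15: --11,-1-1,1-1-,11--
Essential: -1-1, 00-0, 11--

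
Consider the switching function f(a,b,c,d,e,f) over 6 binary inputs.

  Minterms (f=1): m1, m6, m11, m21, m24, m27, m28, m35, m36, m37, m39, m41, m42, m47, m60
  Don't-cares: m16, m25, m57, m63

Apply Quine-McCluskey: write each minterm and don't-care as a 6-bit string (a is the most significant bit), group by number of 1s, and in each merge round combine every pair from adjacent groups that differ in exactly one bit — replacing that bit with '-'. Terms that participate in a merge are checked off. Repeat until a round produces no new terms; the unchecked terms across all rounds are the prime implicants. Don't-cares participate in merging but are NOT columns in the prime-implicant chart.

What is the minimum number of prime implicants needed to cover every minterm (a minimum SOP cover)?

Round 0: 000001 000110 001011✓ 010000✓ 010101 011000✓ 011001✓ 011011✓ 011100✓ 100011✓ 100100✓ 100101✓ 100111✓ 101001✓ 101010 101111✓ 111001✓ 111100✓ 111111✓
Round 1: -11001 -11100 0-1011 01-000 011-00 0110-1 01100- 1-1001 1-1111 10-111 100-11 1001-1 10010-
PIs = {-11001, -11100, 0-1011, 000001, 000110, 01-000, 010101, 011-00, 0110-1, 01100-, 1-1001, 1-1111, 10-111, 100-11, 1001-1, 10010-, 101010}
Coverage chart:
  m1: 000001 ←essential
  m6: 000110 ←essential
  m11: 0-1011 ←essential
  m21: 010101 ←essential
  m24: 01-000,011-00,01100-
  m27: 0-1011,0110-1
  m28: -11100,011-00
  m35: 100-11 ←essential
  m36: 10010- ←essential
  m37: 1001-1,10010-
  m39: 10-111,100-11,1001-1
  m41: 1-1001 ←essential
  m42: 101010 ←essential
  m47: 1-1111,10-111
  m60: -11100 ←essential
Essential: -11100, 0-1011, 000001, 000110, 010101, 1-1001, 100-11, 10010-, 101010
Petrick residual → 01-000, 1-1111
Min cover (11 terms): bcde'f' + a'cd'ef + a'b'c'd'e'f + a'b'c'def' + a'bd'e'f' + a'bc'de'f + acd'e'f + acdef + ab'c'ef + ab'c'de' + ab'cd'ef'

11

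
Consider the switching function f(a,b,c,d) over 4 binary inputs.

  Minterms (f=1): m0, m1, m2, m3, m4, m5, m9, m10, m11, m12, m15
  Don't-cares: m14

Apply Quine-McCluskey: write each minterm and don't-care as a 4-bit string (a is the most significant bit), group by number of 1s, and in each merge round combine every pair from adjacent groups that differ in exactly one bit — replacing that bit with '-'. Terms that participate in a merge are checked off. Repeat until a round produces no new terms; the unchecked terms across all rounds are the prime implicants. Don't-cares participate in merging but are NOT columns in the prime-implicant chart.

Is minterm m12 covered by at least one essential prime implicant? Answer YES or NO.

Round 0: 0000✓ 0001✓ 0010✓ 0011✓ 0100✓ 0101✓ 1001✓ 1010✓ 1011✓ 1100✓ 1110✓ 1111✓
Round 1: -001✓ -010✓ -011✓ -100 0-00✓ 0-01✓ 00-0✓ 00-1✓ 000-✓ 001-✓ 010-✓ 1-10✓ 1-11✓ 10-1✓ 101-✓ 11-0 111-✓
Round 2: -0-1 -01- 0-0- 00-- 1-1-
PIs = {-0-1, -01-, -100, 0-0-, 00--, 1-1-, 11-0}
Coverage chart:
  m0: 0-0-,00--
  m1: -0-1,0-0-,00--
  m2: -01-,00--
  m3: -0-1,-01-,00--
  m4: -100,0-0-
  m5: 0-0- ←essential
  m9: -0-1 ←essential
  m10: -01-,1-1-
  m11: -0-1,-01-,1-1-
  m12: -100,11-0
  m15: 1-1- ←essential
Essential: -0-1, 0-0-, 1-1-

NO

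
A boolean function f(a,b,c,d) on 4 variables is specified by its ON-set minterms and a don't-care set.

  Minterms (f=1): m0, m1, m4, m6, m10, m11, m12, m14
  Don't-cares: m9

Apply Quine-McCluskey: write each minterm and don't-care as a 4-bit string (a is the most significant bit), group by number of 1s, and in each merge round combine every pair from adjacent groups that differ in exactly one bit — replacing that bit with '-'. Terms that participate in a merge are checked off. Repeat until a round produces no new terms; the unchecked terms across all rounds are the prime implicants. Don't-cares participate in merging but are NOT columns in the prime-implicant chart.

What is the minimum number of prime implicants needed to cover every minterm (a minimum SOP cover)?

3

Round 0: 0000✓ 0001✓ 0100✓ 0110✓ 1001✓ 1010✓ 1011✓ 1100✓ 1110✓
Round 1: -001 -100✓ -110✓ 0-00 000- 01-0✓ 1-10 10-1 101- 11-0✓
Round 2: -1-0
PIs = {-001, -1-0, 0-00, 000-, 1-10, 10-1, 101-}
Coverage chart:
  m0: 0-00,000-
  m1: -001,000-
  m4: -1-0,0-00
  m6: -1-0 ←essential
  m10: 1-10,101-
  m11: 10-1,101-
  m12: -1-0 ←essential
  m14: -1-0,1-10
Essential: -1-0
Petrick residual → 000-, 101-
Min cover (3 terms): bd' + a'b'c' + ab'c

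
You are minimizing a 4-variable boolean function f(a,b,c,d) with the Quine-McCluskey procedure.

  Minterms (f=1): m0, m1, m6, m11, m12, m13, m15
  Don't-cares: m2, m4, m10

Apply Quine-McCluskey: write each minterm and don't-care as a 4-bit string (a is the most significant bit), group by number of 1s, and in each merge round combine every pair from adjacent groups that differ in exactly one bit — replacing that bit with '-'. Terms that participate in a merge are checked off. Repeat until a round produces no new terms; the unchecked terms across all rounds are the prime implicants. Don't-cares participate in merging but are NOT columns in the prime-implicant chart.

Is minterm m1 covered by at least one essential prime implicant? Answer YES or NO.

size-2^0 implicants → 0000(✓)  0001(✓)  0010(✓)  0100(✓)  0110(✓)  1010(✓)  1011(✓)  1100(✓)  1101(✓)  1111(✓)
size-2^1 implicants → -010  -100  0-00(✓)  0-10(✓)  00-0(✓)  000-  01-0(✓)  1-11  101-  11-1  110-
size-2^2 implicants → 0--0
Unchecked terms (primes): -010, -100, 0--0, 000-, 1-11, 101-, 11-1, 110-
Minterm coverage:
  m0 ⊆ 0--0,000-
  m1 ⊆ 000- [E]
  m6 ⊆ 0--0 [E]
  m11 ⊆ 1-11,101-
  m12 ⊆ -100,110-
  m13 ⊆ 11-1,110-
  m15 ⊆ 1-11,11-1
E = {0--0, 000-}

YES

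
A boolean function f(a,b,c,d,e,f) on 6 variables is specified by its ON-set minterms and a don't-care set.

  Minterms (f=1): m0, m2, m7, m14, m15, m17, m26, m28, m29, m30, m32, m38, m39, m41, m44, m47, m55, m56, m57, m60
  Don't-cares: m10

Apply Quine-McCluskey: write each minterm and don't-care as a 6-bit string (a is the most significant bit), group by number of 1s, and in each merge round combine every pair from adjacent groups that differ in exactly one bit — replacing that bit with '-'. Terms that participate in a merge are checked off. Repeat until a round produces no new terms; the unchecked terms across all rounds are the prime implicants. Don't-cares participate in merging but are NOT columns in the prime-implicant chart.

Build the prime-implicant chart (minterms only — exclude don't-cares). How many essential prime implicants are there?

9

[col 0] 000000*, 000010*, 000111*, 001010*, 001110*, 001111*, 010001, 011010*, 011100*, 011101*, 011110*, 100000*, 100110*, 100111*, 101001*, 101100*, 101111*, 110111*, 111000*, 111001*, 111100*
[col 1] -00000, -00111*, -01111*, -11100, 0-1010*, 0-1110*, 00-010, 00-111*, 0000-0, 001-10*, 00111-, 011-10*, 0111-0, 01110-, 1-0111, 1-1001, 1-1100, 10-111*, 10011-, 111-00, 11100-
[col 2] -0-111, 0-1-10
Prime implicants: -0-111, -00000, -11100, 0-1-10, 00-010, 0000-0, 00111-, 010001, 0111-0, 01110-, 1-0111, 1-1001, 1-1100, 10011-, 111-00, 11100-
PI chart (minterm → PIs covering it):
  0 | -00000,0000-0
  2 | 00-010,0000-0
  7 | -0-111  (sole → essential)
  14 | 0-1-10,00111-
  15 | -0-111,00111-
  17 | 010001  (sole → essential)
  26 | 0-1-10  (sole → essential)
  28 | -11100,0111-0,01110-
  29 | 01110-  (sole → essential)
  30 | 0-1-10,0111-0
  32 | -00000  (sole → essential)
  38 | 10011-  (sole → essential)
  39 | -0-111,1-0111,10011-
  41 | 1-1001  (sole → essential)
  44 | 1-1100  (sole → essential)
  47 | -0-111  (sole → essential)
  55 | 1-0111  (sole → essential)
  56 | 111-00,11100-
  57 | 1-1001,11100-
  60 | -11100,1-1100,111-00
Essential prime implicants: -0-111, -00000, 0-1-10, 010001, 01110-, 1-0111, 1-1001, 1-1100, 10011-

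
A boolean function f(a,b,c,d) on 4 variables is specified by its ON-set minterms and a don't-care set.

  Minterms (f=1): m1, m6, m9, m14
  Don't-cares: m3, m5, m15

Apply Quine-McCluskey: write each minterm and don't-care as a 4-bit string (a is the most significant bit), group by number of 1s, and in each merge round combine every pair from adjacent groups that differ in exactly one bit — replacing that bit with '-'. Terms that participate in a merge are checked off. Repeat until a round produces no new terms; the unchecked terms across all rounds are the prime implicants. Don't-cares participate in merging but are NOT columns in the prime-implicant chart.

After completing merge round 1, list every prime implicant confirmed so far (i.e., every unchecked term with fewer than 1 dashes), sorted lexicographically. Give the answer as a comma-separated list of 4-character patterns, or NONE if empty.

Round 0: 0001✓ 0011✓ 0101✓ 0110✓ 1001✓ 1110✓ 1111✓
Round 1: -001 -110 0-01 00-1 111-
PIs = {-001, -110, 0-01, 00-1, 111-}

NONE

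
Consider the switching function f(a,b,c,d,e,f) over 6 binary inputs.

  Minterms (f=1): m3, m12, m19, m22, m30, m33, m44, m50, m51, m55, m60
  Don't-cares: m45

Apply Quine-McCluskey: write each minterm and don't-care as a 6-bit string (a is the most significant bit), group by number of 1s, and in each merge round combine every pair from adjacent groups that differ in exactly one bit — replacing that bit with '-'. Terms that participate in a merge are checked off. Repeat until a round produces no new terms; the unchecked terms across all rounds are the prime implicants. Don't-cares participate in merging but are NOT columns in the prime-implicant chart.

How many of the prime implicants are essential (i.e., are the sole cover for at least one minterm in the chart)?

7

size-2^0 implicants → 000011(✓)  001100(✓)  010011(✓)  010110(✓)  011110(✓)  100001  101100(✓)  101101(✓)  110010(✓)  110011(✓)  110111(✓)  111100(✓)
size-2^1 implicants → -01100  -10011  0-0011  01-110  1-1100  10110-  110-11  11001-
Unchecked terms (primes): -01100, -10011, 0-0011, 01-110, 1-1100, 100001, 10110-, 110-11, 11001-
Minterm coverage:
  m3 ⊆ 0-0011 [E]
  m12 ⊆ -01100 [E]
  m19 ⊆ -10011,0-0011
  m22 ⊆ 01-110 [E]
  m30 ⊆ 01-110 [E]
  m33 ⊆ 100001 [E]
  m44 ⊆ -01100,1-1100,10110-
  m50 ⊆ 11001- [E]
  m51 ⊆ -10011,110-11,11001-
  m55 ⊆ 110-11 [E]
  m60 ⊆ 1-1100 [E]
E = {-01100, 0-0011, 01-110, 1-1100, 100001, 110-11, 11001-}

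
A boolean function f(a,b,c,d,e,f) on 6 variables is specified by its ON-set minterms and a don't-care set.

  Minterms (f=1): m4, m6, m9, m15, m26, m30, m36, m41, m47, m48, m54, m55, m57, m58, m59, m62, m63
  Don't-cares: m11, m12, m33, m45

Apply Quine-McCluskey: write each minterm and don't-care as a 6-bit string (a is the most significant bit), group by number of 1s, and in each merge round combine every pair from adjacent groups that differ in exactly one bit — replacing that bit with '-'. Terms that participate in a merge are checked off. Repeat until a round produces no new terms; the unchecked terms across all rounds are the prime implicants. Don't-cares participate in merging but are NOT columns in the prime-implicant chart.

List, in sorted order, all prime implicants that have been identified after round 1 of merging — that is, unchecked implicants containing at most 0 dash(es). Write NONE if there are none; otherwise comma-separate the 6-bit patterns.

110000

size-2^0 implicants → 000100(✓)  000110(✓)  001001(✓)  001011(✓)  001100(✓)  001111(✓)  011010(✓)  011110(✓)  100001(✓)  100100(✓)  101001(✓)  101101(✓)  101111(✓)  110000  110110(✓)  110111(✓)  111001(✓)  111010(✓)  111011(✓)  111110(✓)  111111(✓)
size-2^1 implicants → -00100  -01001  -01111  -11010(✓)  -11110(✓)  00-100  0001-0  001-11  0010-1  011-10(✓)  1-1001  1-1111  10-001  101-01  1011-1  11-110(✓)  11-111(✓)  11011-(✓)  111-10(✓)  111-11(✓)  1110-1  11101-(✓)  11111-(✓)
size-2^2 implicants → -11-10  11-11-  111-1-
Unchecked terms (primes): -00100, -01001, -01111, -11-10, 00-100, 0001-0, 001-11, 0010-1, 1-1001, 1-1111, 10-001, 101-01, 1011-1, 11-11-, 110000, 111-1-, 1110-1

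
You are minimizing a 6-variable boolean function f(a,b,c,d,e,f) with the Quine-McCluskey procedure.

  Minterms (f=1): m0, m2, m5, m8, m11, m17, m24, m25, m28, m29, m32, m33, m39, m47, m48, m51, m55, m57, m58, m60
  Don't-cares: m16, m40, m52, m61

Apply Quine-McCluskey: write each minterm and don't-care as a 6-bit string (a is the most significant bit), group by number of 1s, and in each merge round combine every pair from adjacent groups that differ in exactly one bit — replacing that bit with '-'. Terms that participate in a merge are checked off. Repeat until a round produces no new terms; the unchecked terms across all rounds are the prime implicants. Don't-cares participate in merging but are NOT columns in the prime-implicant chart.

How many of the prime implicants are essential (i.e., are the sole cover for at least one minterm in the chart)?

9

size-2^0 implicants → 000000(✓)  000010(✓)  000101  001000(✓)  001011  010000(✓)  010001(✓)  011000(✓)  011001(✓)  011100(✓)  011101(✓)  100000(✓)  100001(✓)  100111(✓)  101000(✓)  101111(✓)  110000(✓)  110011(✓)  110100(✓)  110111(✓)  111001(✓)  111010  111100(✓)  111101(✓)
size-2^1 implicants → -00000(✓)  -01000(✓)  -10000(✓)  -11001(✓)  -11100(✓)  -11101(✓)  0-0000(✓)  0-1000(✓)  00-000(✓)  0000-0  01-000(✓)  01-001(✓)  01000-(✓)  011-00(✓)  011-01(✓)  01100-(✓)  01110-(✓)  1-0000(✓)  1-0111  10-000(✓)  10-111  10000-  11-100  110-00  110-11  111-01(✓)  11110-(✓)
size-2^2 implicants → --0000  -0-000  -11-01  -1110-  0--000  01-00-  011-0-
Unchecked terms (primes): --0000, -0-000, -11-01, -1110-, 0--000, 0000-0, 000101, 001011, 01-00-, 011-0-, 1-0111, 10-111, 10000-, 11-100, 110-00, 110-11, 111010
Minterm coverage:
  m0 ⊆ --0000,-0-000,0--000,0000-0
  m2 ⊆ 0000-0 [E]
  m5 ⊆ 000101 [E]
  m8 ⊆ -0-000,0--000
  m11 ⊆ 001011 [E]
  m17 ⊆ 01-00- [E]
  m24 ⊆ 0--000,01-00-,011-0-
  m25 ⊆ -11-01,01-00-,011-0-
  m28 ⊆ -1110-,011-0-
  m29 ⊆ -11-01,-1110-,011-0-
  m32 ⊆ --0000,-0-000,10000-
  m33 ⊆ 10000- [E]
  m39 ⊆ 1-0111,10-111
  m47 ⊆ 10-111 [E]
  m48 ⊆ --0000,110-00
  m51 ⊆ 110-11 [E]
  m55 ⊆ 1-0111,110-11
  m57 ⊆ -11-01 [E]
  m58 ⊆ 111010 [E]
  m60 ⊆ -1110-,11-100
E = {-11-01, 0000-0, 000101, 001011, 01-00-, 10-111, 10000-, 110-11, 111010}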